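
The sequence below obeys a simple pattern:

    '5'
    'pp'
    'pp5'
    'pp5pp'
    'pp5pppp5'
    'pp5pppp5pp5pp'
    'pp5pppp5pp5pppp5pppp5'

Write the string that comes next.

pp5pppp5pp5pppp5pppp5pp5pppp5pp5pp

Each term (from the third on) is the previous term followed by the one before it: term 3 = pp·5 = pp5.
So term 8 is pp5pppp5pp5pppp5pppp5·pp5pppp5pp5pp.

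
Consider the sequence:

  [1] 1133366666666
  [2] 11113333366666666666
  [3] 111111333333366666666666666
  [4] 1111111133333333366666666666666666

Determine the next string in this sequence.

11111111113333333333366666666666666666666

Term n consists of 2n-2 1's, followed by 2n-1 3's, followed by 3n+2 6's, where the shown terms are n = 2, 3, 4, 5.
For the next term, n = 6, so the run lengths are 10, 11, 20.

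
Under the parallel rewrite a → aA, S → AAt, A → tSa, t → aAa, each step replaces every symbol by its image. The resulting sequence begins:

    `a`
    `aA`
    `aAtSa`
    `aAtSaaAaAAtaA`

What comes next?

aAtSaaAaAAtaAaAtSaaAtSatSaaAaaAtSa

Applying the rule to each of the 13 symbols of aAtSaaAaAAtaA gives the pieces aA tSa aAa AAt aA aA tSa aA tSa tSa aAa aA tSa, which concatenate to the answer.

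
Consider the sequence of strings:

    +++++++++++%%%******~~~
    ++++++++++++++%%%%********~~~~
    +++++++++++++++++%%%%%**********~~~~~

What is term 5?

+++++++++++++++++++++++%%%%%%%**************~~~~~~~

Reading off run lengths: + runs 11, 14, 17; % runs 3, 4, 5; * runs 6, 8, 10; ~ runs 3, 4, 5 — each is linear in n, where the shown terms are n = 3, 4, 5.
At n = 7 the blocks have lengths 23, 7, 14, 7.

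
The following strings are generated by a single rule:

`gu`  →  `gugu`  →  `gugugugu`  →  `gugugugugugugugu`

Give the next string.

s(k+1) = s(k)·s(k) — each term doubles the last.
One more doubling of gugugugugugugugu gives the answer.

gugugugugugugugugugugugugugugugu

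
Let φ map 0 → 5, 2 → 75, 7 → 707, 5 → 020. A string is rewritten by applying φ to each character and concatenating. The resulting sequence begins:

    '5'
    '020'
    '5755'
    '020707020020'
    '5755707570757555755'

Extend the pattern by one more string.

02070702002070757070207075707020707020020020707020020

Applying the rule to each of the 19 symbols of 5755707570757555755 gives the pieces 020 707 020 020 707 5 707 020 707 5 707 020 707 020 020 020 707 020 020, which concatenate to the answer.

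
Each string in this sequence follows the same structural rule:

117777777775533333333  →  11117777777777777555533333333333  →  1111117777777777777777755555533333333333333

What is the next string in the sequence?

111111117777777777777777777775555555533333333333333333

Each string has the form 1^{2n-2} 7^{4n+1} 5^{2n-2} 3^{3n+2}, where the shown terms are n = 2, 3, 4.
At n = 5 the blocks have lengths 8, 21, 8, 17.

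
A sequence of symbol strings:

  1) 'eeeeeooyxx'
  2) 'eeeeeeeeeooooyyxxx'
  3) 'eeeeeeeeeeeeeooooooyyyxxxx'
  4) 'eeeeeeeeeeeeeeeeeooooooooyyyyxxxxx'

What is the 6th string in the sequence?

eeeeeeeeeeeeeeeeeeeeeeeeeooooooooooooyyyyyyxxxxxxx

Term n consists of 4n+1 e's, followed by 2n o's, followed by n y's, followed by n+1 x's (n = 1, 2, …).
At n = 6 the blocks have lengths 25, 12, 6, 7.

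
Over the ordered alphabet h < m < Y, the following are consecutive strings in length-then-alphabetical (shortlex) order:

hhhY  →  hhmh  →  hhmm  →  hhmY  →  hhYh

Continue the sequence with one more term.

Treat hhYh as a base-3 numeral over the given alphabet and add one, carrying through any trailing Y's.

hhYm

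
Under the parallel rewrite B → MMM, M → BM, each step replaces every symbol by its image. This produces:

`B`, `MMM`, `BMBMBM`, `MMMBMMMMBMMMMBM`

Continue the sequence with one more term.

BMBMBMMMMBMBMBMBMMMMBMBMBMBMMMMBM

Applying the rule to each of the 15 symbols of MMMBMMMMBMMMMBM gives the pieces BM BM BM MMM BM BM BM BM MMM BM BM BM BM MMM BM, which concatenate to the answer.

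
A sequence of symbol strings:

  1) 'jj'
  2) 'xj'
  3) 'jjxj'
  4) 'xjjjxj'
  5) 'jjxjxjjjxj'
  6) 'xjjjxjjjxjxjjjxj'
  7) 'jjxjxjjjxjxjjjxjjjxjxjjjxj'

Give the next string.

From term 3 onward, concatenate the second-to-last term with the last: jj·xj = jjxj, xj·jjxj = xjjjxj, …
The next term joins xjjjxjjjxjxjjjxj and jjxjxjjjxjxjjjxjjjxjxjjjxj.

xjjjxjjjxjxjjjxjjjxjxjjjxjxjjjxjjjxjxjjjxj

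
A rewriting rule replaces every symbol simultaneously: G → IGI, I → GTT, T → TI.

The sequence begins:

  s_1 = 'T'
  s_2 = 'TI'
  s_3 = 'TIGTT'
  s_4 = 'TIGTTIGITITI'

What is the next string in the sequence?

TIGTTIGITITIGTTIGIGTTTIGTTTIGTT

Rewriting each symbol of TIGTTIGITITI: T→TI, I→GTT, G→IGI, T→TI, T→TI, I→GTT, G→IGI, I→GTT, T→TI, I→GTT, T→TI, I→GTT, which concatenates to TI GTT IGI TI TI GTT IGI GTT TI GTT TI GTT.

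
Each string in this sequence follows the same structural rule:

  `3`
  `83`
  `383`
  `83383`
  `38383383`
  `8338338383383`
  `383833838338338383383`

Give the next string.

From term 3 onward, concatenate the second-to-last term with the last: 3·83 = 383, 83·383 = 83383, …
The next term joins 8338338383383 and 383833838338338383383.

8338338383383383833838338338383383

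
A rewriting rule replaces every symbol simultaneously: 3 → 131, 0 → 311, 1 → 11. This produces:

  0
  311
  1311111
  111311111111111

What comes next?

Applying the rule to each of the 15 symbols of 111311111111111 gives the pieces 11 11 11 131 11 11 11 11 11 11 11 11 11 11 11, which concatenate to the answer.

1111111311111111111111111111111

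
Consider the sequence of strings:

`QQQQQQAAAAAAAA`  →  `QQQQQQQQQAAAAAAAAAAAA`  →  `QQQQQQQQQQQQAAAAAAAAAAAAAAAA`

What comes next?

QQQQQQQQQQQQQQQAAAAAAAAAAAAAAAAAAAA

The n-th term is 3n Q's then 4n A's, where the shown terms are n = 2, 3, 4.
At n = 5 the blocks have lengths 15, 20.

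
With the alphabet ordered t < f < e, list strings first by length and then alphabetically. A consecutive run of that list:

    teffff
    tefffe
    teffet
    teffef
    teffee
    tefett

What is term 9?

tefeft

Stepping forward 3 times from tefett: tefett → tefetf → tefete, then the target.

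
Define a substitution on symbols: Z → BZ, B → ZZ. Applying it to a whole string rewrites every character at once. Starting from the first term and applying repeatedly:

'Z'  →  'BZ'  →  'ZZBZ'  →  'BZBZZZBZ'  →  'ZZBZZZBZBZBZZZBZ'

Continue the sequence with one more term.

Applying the rule to each of the 16 symbols of ZZBZZZBZBZBZZZBZ gives the pieces BZ BZ ZZ BZ BZ BZ ZZ BZ ZZ BZ ZZ BZ BZ BZ ZZ BZ, which concatenate to the answer.

BZBZZZBZBZBZZZBZZZBZZZBZBZBZZZBZ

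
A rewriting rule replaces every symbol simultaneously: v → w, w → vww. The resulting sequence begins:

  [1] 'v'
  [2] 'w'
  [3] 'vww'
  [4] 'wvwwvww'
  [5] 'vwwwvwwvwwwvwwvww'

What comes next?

Rewriting the 17 symbols of vwwwvwwvwwwvwwvww one by one yields w vww vww vww w vww vww w vww vww vww w vww vww w vww vww; concatenated:

wvwwvwwvwwwvwwvwwwvwwvwwvwwwvwwvwwwvwwvww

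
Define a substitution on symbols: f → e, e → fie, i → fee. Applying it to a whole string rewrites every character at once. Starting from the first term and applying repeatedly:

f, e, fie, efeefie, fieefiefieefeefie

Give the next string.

Rewriting the 17 symbols of fieefiefieefeefie one by one yields e fee fie fie e fee fie e fee fie fie e fie fie e fee fie; concatenated:

efeefiefieefeefieefeefiefieefiefieefeefie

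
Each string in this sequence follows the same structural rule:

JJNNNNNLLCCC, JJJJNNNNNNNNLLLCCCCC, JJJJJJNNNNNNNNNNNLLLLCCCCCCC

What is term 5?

Each string has the form J^{2n} N^{3n+2} L^{n+1} C^{2n+1} (n = 1, 2, …).
At n = 5 the blocks have lengths 10, 17, 6, 11.

JJJJJJJJJJNNNNNNNNNNNNNNNNNLLLLLLCCCCCCCCCCC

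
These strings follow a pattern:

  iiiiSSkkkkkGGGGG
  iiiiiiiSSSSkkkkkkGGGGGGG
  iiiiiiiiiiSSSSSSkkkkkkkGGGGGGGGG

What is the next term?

Each string has the form i^{3n-2} S^{2n-2} k^{n+3} G^{2n+1}, where the shown terms are n = 2, 3, 4.
Setting n = 5 gives 13, 8, 8, 11 characters in each block.

iiiiiiiiiiiiiSSSSSSSSkkkkkkkkGGGGGGGGGGG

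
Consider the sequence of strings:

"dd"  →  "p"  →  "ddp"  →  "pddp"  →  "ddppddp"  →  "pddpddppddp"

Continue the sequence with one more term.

This is a Fibonacci-style word recurrence s(k) = s(k−2)·s(k−1): e.g. dd·p = ddp.
The next term joins ddppddp and pddpddppddp.

ddppddppddpddppddp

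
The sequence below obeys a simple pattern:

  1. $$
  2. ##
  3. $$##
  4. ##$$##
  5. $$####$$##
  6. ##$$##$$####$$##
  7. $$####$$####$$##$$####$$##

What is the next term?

Each term (from the third on) is the two preceding terms concatenated in order: term 3 = $$·## = $$##.
So term 8 is ##$$##$$####$$##·$$####$$####$$##$$####$$##.

##$$##$$####$$##$$####$$####$$##$$####$$##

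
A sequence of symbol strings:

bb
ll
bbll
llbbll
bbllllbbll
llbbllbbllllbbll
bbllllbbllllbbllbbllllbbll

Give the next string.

Each term (from the third on) is the two preceding terms concatenated in order: term 3 = bb·ll = bbll.
The next term joins llbbllbbllllbbll and bbllllbbllllbbllbbllllbbll.

llbbllbbllllbbllbbllllbbllllbbllbbllllbbll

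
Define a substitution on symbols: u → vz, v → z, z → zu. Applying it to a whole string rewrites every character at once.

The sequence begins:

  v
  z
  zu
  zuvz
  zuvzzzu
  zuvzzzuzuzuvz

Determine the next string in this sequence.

Applying the rule to each of the 13 symbols of zuvzzzuzuzuvz gives the pieces zu vz z zu zu zu vz zu vz zu vz z zu, which concatenate to the answer.

zuvzzzuzuzuvzzuvzzuvzzzu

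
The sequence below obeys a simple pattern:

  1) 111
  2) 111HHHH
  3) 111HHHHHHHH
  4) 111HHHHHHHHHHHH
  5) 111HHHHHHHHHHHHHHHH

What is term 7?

Every step adds HHHH to the end: s(k+1) = s(k)·HHHH.
From 111HHHHHHHHHHHHHHHH, 2 further steps: 111HHHHHHHHHHHHHHHH → 111HHHHHHHHHHHHHHHHHHHH → (answer).

111HHHHHHHHHHHHHHHHHHHHHHHH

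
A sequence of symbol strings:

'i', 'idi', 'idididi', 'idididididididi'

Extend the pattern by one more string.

idididididididididididididididi

s(k+1) = s(k)·d·s(k) — each term doubles the last with 'd' between the halves.
So the next term is two copies of idididididididi with 'd' between the halves.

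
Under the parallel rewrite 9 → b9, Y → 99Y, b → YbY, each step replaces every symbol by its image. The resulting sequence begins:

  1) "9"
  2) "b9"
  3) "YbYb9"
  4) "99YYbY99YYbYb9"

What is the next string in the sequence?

φ(99YYbY99YYbYb9) expands symbol-by-symbol to b9 b9 99Y 99Y YbY 99Y b9 b9 99Y 99Y YbY 99Y YbY b9; joining the 14 pieces gives the next term.

b9b999Y99YYbY99Yb9b999Y99YYbY99YYbYb9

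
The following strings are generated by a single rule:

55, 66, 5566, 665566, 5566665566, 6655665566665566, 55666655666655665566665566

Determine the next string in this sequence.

665566556666556655666655666655665566665566

This is a Fibonacci-style word recurrence s(k) = s(k−2)·s(k−1): e.g. 55·66 = 5566.
The next term joins 6655665566665566 and 55666655666655665566665566.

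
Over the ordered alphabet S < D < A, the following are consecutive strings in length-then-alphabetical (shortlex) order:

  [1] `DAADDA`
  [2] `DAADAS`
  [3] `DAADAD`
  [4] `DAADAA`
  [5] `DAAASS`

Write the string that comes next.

DAAASD

Treat DAAASS as a base-3 numeral over the given alphabet and add one, carrying through any trailing A's.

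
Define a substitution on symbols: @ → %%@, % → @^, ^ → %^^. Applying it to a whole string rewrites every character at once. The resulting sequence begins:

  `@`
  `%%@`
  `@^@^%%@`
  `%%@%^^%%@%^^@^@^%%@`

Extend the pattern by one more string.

Applying the rule to each of the 19 symbols of %%@%^^%%@%^^@^@^%%@ gives the pieces @^ @^ %%@ @^ %^^ %^^ @^ @^ %%@ @^ %^^ %^^ %%@ %^^ %%@ %^^ @^ @^ %%@, which concatenate to the answer.

@^@^%%@@^%^^%^^@^@^%%@@^%^^%^^%%@%^^%%@%^^@^@^%%@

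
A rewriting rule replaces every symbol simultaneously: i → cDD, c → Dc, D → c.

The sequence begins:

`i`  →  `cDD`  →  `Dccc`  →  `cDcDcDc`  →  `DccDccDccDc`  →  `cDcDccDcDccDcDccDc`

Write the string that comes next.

Applying the rule to each of the 18 symbols of cDcDccDcDccDcDccDc gives the pieces Dc c Dc c Dc Dc c Dc c Dc Dc c Dc c Dc Dc c Dc, which concatenate to the answer.

DccDccDcDccDccDcDccDccDcDccDc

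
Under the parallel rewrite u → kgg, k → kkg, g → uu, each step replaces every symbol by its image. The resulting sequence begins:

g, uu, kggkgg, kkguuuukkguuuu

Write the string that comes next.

Applying the rule to each of the 14 symbols of kkguuuukkguuuu gives the pieces kkg kkg uu kgg kgg kgg kgg kkg kkg uu kgg kgg kgg kgg, which concatenate to the answer.

kkgkkguukggkggkggkggkkgkkguukggkggkggkgg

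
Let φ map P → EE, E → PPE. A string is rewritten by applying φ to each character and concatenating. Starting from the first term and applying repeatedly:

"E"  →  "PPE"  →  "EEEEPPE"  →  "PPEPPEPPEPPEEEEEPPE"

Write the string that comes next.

φ(PPEPPEPPEPPEEEEEPPE) expands symbol-by-symbol to EE EE PPE EE EE PPE EE EE PPE EE EE PPE PPE PPE PPE PPE EE EE PPE; joining the 19 pieces gives the next term.

EEEEPPEEEEEPPEEEEEPPEEEEEPPEPPEPPEPPEPPEEEEEPPE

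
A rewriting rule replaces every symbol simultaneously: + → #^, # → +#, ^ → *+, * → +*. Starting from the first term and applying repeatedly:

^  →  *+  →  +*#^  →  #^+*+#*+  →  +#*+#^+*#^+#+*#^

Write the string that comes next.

Rewriting the 16 symbols of +#*+#^+*#^+#+*#^ one by one yields #^ +# +* #^ +# *+ #^ +* +# *+ #^ +# #^ +* +# *+; concatenated:

#^+#+*#^+#*+#^+*+#*+#^+##^+*+#*+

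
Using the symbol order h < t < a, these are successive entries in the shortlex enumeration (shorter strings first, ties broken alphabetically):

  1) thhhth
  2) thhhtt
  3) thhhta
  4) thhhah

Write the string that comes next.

thhhat

Treat thhhah as a base-3 numeral over the given alphabet and add one, carrying through any trailing a's.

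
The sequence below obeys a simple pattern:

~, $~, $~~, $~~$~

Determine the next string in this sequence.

From term 3 onward, concatenate the last term with the second-to-last: $~·~ = $~~, $~~·$~ = $~~$~, …
So term 5 is $~~$~·$~~.

$~~$~$~~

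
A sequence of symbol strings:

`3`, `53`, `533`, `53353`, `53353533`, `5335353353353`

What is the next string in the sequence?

533535335335353353533

This is a Fibonacci-style word recurrence s(k) = s(k−1)·s(k−2): e.g. 53·3 = 533.
The next term joins 5335353353353 and 53353533.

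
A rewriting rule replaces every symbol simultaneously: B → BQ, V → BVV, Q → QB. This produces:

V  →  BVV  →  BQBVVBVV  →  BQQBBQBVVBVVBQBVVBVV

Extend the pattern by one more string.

BQQBQBBQBQQBBQBVVBVVBQBVVBVVBQQBBQBVVBVVBQBVVBVV

φ(BQQBBQBVVBVVBQBVVBVV) expands symbol-by-symbol to BQ QB QB BQ BQ QB BQ BVV BVV BQ BVV BVV BQ QB BQ BVV BVV BQ BVV BVV; joining the 20 pieces gives the next term.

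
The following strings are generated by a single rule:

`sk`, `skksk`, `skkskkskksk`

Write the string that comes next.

s(k+1) = s(k)·k·s(k) — each term doubles the last with 'k' between the halves.
One more doubling of skkskkskksk gives the answer.

skkskkskkskkskkskkskksk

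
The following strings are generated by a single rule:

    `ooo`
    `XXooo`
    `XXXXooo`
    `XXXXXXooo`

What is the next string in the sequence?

XXXXXXXXooo

The strings grow by a fixed prefix XX each time.
One more step from XXXXXXooo gives the answer.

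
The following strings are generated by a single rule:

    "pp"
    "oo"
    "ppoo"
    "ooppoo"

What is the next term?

Each term (from the third on) is the two preceding terms concatenated in order: term 3 = pp·oo = ppoo.
So term 5 is ppoo·ooppoo.

ppooooppoo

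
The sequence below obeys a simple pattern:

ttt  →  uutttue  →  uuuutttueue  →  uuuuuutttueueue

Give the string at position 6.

Each term wraps the previous one in uu on the left and ue on the right.
From uuuuuutttueueue, 2 further steps: uuuuuutttueueue → uuuuuuuutttueueueue → (answer).

uuuuuuuuuutttueueueueue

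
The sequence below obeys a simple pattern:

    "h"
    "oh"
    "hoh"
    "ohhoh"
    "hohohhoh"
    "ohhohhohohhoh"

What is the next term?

hohohhohohhohhohohhoh

Each term (from the third on) is the two preceding terms concatenated in order: term 3 = h·oh = hoh.
The next term joins hohohhoh and ohhohhohohhoh.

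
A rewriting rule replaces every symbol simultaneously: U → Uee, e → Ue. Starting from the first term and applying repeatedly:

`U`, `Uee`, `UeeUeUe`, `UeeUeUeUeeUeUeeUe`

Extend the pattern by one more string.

φ(UeeUeUeUeeUeUeeUe) expands symbol-by-symbol to Uee Ue Ue Uee Ue Uee Ue Uee Ue Ue Uee Ue Uee Ue Ue Uee Ue; joining the 17 pieces gives the next term.

UeeUeUeUeeUeUeeUeUeeUeUeUeeUeUeeUeUeUeeUe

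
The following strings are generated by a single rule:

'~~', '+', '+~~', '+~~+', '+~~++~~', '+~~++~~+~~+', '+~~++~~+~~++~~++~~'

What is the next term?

+~~++~~+~~++~~++~~+~~++~~+~~+

From term 3 onward, concatenate the last term with the second-to-last: +·~~ = +~~, +~~·+ = +~~+, …
The next term joins +~~++~~+~~++~~++~~ and +~~++~~+~~+.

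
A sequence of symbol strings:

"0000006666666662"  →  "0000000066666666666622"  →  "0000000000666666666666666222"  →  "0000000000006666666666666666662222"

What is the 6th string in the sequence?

Each string has the form 0^{2n} 6^{3n} 2^{n-2}, where the shown terms are n = 3, 4, 5, 6.
Setting n = 8 gives 16, 24, 6 characters in each block.

0000000000000000666666666666666666666666222222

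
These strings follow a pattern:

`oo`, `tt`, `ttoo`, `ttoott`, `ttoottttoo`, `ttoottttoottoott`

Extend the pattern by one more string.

ttoottttoottoottttoottttoo

This is a Fibonacci-style word recurrence s(k) = s(k−1)·s(k−2): e.g. tt·oo = ttoo.
Continuing: ttoottttoottoott · ttoottttoo gives term 7.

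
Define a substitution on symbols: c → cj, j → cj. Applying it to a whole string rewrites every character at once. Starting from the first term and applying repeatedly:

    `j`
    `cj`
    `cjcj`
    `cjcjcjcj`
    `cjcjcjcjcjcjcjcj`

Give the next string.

cjcjcjcjcjcjcjcjcjcjcjcjcjcjcjcj

Applying the rule to each of the 16 symbols of cjcjcjcjcjcjcjcj gives the pieces cj cj cj cj cj cj cj cj cj cj cj cj cj cj cj cj, which concatenate to the answer.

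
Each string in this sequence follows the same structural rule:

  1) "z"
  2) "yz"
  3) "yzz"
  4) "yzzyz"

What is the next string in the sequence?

Each term (from the third on) is the previous term followed by the one before it: term 3 = yz·z = yzz.
Continuing: yzzyz · yzz gives term 5.

yzzyzyzz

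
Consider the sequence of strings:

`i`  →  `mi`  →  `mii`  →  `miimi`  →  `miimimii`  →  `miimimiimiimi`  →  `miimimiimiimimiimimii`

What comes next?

miimimiimiimimiimimiimiimimiimiimi

Each term (from the third on) is the previous term followed by the one before it: term 3 = mi·i = mii.
So term 8 is miimimiimiimimiimimii·miimimiimiimi.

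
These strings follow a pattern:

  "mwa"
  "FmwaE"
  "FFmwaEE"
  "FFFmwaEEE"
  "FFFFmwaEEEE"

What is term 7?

Each term wraps the previous one in F on the left and E on the right.
From FFFFmwaEEEE, 2 further steps: FFFFmwaEEEE → FFFFFmwaEEEEE → (answer).

FFFFFFmwaEEEEEE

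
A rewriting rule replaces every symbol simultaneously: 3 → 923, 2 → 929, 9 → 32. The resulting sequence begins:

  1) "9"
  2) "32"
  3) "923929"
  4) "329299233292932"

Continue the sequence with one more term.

9239293292932329299239239293292932923929

Applying the rule to each of the 15 symbols of 329299233292932 gives the pieces 923 929 32 929 32 32 929 923 923 929 32 929 32 923 929, which concatenate to the answer.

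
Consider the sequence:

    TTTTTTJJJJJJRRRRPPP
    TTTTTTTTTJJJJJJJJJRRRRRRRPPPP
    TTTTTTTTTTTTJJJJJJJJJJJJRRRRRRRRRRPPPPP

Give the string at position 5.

Reading off run lengths: T runs 6, 9, 12; J runs 6, 9, 12; R runs 4, 7, 10; P runs 3, 4, 5 — each is linear in n, where the shown terms are n = 2, 3, 4.
At n = 6 the blocks have lengths 18, 18, 16, 7.

TTTTTTTTTTTTTTTTTTJJJJJJJJJJJJJJJJJJRRRRRRRRRRRRRRRRPPPPPPP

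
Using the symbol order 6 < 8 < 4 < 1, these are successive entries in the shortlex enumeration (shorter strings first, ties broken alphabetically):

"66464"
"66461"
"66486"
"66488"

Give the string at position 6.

Stepping forward 2 times from 66488: 66488 → 66484, then the target.

66481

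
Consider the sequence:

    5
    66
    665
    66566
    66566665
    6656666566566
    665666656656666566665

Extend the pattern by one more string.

Each term (from the third on) is the previous term followed by the one before it: term 3 = 66·5 = 665.
The next term joins 665666656656666566665 and 6656666566566.

6656666566566665666656656666566566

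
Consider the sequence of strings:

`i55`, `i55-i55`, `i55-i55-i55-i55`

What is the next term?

i55-i55-i55-i55-i55-i55-i55-i55

Every step duplicates the string with '-' between the halves.
So the next term is two copies of i55-i55-i55-i55 with '-' between the halves.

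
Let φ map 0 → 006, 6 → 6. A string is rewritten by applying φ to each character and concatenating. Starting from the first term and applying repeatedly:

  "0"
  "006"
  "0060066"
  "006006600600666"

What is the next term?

0060066006006660060066006006666

Applying the rule to each of the 15 symbols of 006006600600666 gives the pieces 006 006 6 006 006 6 6 006 006 6 006 006 6 6 6, which concatenate to the answer.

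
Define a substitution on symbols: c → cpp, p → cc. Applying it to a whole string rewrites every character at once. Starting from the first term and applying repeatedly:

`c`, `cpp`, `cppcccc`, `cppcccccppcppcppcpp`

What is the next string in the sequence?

cppcccccppcppcppcppcppcccccppcccccppcccccppcccc

Applying the rule to each of the 19 symbols of cppcccccppcppcppcpp gives the pieces cpp cc cc cpp cpp cpp cpp cpp cc cc cpp cc cc cpp cc cc cpp cc cc, which concatenate to the answer.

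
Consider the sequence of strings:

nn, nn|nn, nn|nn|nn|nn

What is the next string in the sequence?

s(k+1) = s(k)·|·s(k) — each term doubles the last with '|' between the halves.
One more doubling of nn|nn|nn|nn gives the answer.

nn|nn|nn|nn|nn|nn|nn|nn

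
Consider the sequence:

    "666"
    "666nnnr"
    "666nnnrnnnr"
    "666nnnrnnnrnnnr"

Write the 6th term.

666nnnrnnnrnnnrnnnrnnnr

The strings grow by a fixed suffix nnnr each time.
From 666nnnrnnnrnnnr, 2 further steps: 666nnnrnnnrnnnr → 666nnnrnnnrnnnrnnnr → (answer).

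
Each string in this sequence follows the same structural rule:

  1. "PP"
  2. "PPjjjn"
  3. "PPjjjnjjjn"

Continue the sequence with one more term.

The strings grow by a fixed suffix jjjn each time.
So the next term is PPjjjnjjjn·jjjn.

PPjjjnjjjnjjjn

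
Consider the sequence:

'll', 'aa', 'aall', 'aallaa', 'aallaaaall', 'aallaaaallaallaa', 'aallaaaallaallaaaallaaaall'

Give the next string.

aallaaaallaallaaaallaaaallaallaaaallaallaa

From term 3 onward, concatenate the last term with the second-to-last: aa·ll = aall, aall·aa = aallaa, …
Continuing: aallaaaallaallaaaallaaaall · aallaaaallaallaa gives term 8.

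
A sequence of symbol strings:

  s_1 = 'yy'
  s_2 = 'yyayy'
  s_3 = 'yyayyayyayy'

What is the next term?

Every step duplicates the string with 'a' between the halves.
So the next term is two copies of yyayyayyayy with 'a' between the halves.

yyayyayyayyayyayyayyayy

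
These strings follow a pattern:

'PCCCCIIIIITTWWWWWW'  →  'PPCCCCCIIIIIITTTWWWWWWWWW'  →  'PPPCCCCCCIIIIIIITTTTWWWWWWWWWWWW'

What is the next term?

Each string has the form P^{n-1} C^{n+2} I^{n+3} T^{n} W^{3n}, where the shown terms are n = 2, 3, 4.
Setting n = 5 gives 4, 7, 8, 5, 15 characters in each block.

PPPPCCCCCCCIIIIIIIITTTTTWWWWWWWWWWWWWWW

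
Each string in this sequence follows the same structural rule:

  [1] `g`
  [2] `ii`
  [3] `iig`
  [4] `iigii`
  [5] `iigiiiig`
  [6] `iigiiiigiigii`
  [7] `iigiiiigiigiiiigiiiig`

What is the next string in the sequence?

iigiiiigiigiiiigiiiigiigiiiigiigii

Each term (from the third on) is the previous term followed by the one before it: term 3 = ii·g = iig.
So term 8 is iigiiiigiigiiiigiiiig·iigiiiigiigii.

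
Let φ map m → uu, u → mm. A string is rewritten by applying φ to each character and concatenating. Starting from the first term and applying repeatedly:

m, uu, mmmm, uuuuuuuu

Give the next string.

Apply φ to uuuuuuuu symbol by symbol: u→mm, u→mm, u→mm, u→mm, u→mm, u→mm, u→mm, u→mm; joined: mm mm mm mm mm mm mm mm.

mmmmmmmmmmmmmmmm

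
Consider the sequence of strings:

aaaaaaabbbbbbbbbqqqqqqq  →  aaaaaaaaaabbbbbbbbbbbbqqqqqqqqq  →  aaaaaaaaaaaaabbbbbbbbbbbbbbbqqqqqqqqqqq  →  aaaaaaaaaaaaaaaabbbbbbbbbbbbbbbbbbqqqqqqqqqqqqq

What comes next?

Reading off run lengths: a runs 7, 10, 13, 16; b runs 9, 12, 15, 18; q runs 7, 9, 11, 13 — each is linear in n, where the shown terms are n = 3, 4, 5, 6.
For the next term, n = 7, so the run lengths are 19, 21, 15.

aaaaaaaaaaaaaaaaaaabbbbbbbbbbbbbbbbbbbbbqqqqqqqqqqqqqqq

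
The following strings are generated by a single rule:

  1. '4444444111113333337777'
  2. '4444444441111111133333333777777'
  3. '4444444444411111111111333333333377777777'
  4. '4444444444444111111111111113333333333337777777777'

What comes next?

4444444444444441111111111111111133333333333333777777777777

The n-th term is 2n+3 4's then 3n-1 1's then 2n+2 3's then 2n 7's, where the shown terms are n = 2, 3, 4, 5.
For the next term, n = 6, so the run lengths are 15, 17, 14, 12.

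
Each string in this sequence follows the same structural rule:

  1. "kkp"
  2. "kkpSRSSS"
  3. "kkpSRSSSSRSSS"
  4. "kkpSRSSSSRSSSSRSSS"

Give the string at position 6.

Each term is the previous one with SRSSS appended.
From kkpSRSSSSRSSSSRSSS, 2 further steps: kkpSRSSSSRSSSSRSSS → kkpSRSSSSRSSSSRSSSSRSSS → (answer).

kkpSRSSSSRSSSSRSSSSRSSSSRSSS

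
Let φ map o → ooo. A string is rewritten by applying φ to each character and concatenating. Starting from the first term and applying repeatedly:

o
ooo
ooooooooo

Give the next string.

Rewriting each symbol of ooooooooo: o→ooo, o→ooo, o→ooo, o→ooo, o→ooo, o→ooo, o→ooo, o→ooo, o→ooo, which concatenates to ooo ooo ooo ooo ooo ooo ooo ooo ooo.

ooooooooooooooooooooooooooo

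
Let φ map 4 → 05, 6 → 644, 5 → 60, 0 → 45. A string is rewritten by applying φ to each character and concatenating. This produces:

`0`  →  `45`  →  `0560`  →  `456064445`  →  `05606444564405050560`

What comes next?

45606444564405050560644050545604560456064445

Replace each of the 20 characters of 05606444564405050560 in place — 45 60 644 45 644 05 05 05 60 644 05 05 45 60 45 60 45 60 644 45 — and concatenate.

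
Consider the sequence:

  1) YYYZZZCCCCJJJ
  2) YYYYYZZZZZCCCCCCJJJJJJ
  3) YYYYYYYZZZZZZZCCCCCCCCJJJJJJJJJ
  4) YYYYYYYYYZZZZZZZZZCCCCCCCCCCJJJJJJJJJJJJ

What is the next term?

YYYYYYYYYYYZZZZZZZZZZZCCCCCCCCCCCCJJJJJJJJJJJJJJJ

Reading off run lengths: Y runs 3, 5, 7, 9; Z runs 3, 5, 7, 9; C runs 4, 6, 8, 10; J runs 3, 6, 9, 12 — each is linear in n (n = 1, 2, …).
Setting n = 5 gives 11, 11, 12, 15 characters in each block.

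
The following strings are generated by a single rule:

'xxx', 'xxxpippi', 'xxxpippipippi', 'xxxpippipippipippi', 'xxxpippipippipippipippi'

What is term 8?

Every step adds pippi to the end: s(k+1) = s(k)·pippi.
From xxxpippipippipippipippi, 3 further steps: xxxpippipippipippipippi → xxxpippipippipippipippipippi → xxxpippipippipippipippipippipippi → (answer).

xxxpippipippipippipippipippipippipippi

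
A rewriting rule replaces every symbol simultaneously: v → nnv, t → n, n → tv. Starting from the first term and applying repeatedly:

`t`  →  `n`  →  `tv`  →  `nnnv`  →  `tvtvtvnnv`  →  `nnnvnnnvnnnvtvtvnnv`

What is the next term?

Rewriting the 19 symbols of nnnvnnnvnnnvtvtvnnv one by one yields tv tv tv nnv tv tv tv nnv tv tv tv nnv n nnv n nnv tv tv nnv; concatenated:

tvtvtvnnvtvtvtvnnvtvtvtvnnvnnnvnnnvtvtvnnv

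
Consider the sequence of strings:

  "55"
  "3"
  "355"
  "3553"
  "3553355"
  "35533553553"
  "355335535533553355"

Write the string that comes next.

35533553553355335535533553553

From term 3 onward, concatenate the last term with the second-to-last: 3·55 = 355, 355·3 = 3553, …
Continuing: 355335535533553355 · 35533553553 gives term 8.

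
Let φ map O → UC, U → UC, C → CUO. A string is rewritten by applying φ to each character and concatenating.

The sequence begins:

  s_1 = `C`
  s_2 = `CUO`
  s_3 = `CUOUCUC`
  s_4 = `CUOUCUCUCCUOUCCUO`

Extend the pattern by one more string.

CUOUCUCUCCUOUCCUOUCCUOCUOUCUCUCCUOCUOUCUC

Applying the rule to each of the 17 symbols of CUOUCUCUCCUOUCCUO gives the pieces CUO UC UC UC CUO UC CUO UC CUO CUO UC UC UC CUO CUO UC UC, which concatenate to the answer.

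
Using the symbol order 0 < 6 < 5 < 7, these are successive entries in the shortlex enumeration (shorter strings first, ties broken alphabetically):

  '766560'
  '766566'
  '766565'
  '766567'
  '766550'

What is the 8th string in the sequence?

766557

Continuing the enumeration 3 steps past 766550: 766550 → 766556 → 766555 → (answer).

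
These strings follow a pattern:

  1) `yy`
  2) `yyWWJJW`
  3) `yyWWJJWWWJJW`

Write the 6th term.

Every step adds WWJJW to the end: s(k+1) = s(k)·WWJJW.
From yyWWJJWWWJJW, 3 further steps: yyWWJJWWWJJW → yyWWJJWWWJJWWWJJW → yyWWJJWWWJJWWWJJWWWJJW → (answer).

yyWWJJWWWJJWWWJJWWWJJWWWJJW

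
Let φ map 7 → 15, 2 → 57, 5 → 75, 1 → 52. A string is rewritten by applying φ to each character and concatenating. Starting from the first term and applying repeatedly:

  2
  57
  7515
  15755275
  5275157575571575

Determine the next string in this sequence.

Applying the rule to each of the 16 symbols of 5275157575571575 gives the pieces 75 57 15 75 52 75 15 75 15 75 75 15 52 75 15 75, which concatenate to the answer.

75571575527515751575751552751575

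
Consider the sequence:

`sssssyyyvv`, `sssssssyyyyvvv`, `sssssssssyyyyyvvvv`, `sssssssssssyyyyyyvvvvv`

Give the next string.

Reading off run lengths: s runs 5, 7, 9, 11; y runs 3, 4, 5, 6; v runs 2, 3, 4, 5 — each is linear in n, where the shown terms are n = 2, 3, 4, 5.
For the next term, n = 6, so the run lengths are 13, 7, 6.

sssssssssssssyyyyyyyvvvvvv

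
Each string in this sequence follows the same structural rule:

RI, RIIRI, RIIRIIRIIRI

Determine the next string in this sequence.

Each string is two copies of the previous one joined by 'I'.
One more doubling of RIIRIIRIIRI gives the answer.

RIIRIIRIIRIIRIIRIIRIIRI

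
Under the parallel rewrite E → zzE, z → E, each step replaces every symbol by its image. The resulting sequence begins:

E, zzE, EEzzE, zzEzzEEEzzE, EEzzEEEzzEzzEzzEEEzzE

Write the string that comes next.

Replace each of the 21 characters of EEzzEEEzzEzzEzzEEEzzE in place — zzE zzE E E zzE zzE zzE E E zzE E E zzE E E zzE zzE zzE E E zzE — and concatenate.

zzEzzEEEzzEzzEzzEEEzzEEEzzEEEzzEzzEzzEEEzzE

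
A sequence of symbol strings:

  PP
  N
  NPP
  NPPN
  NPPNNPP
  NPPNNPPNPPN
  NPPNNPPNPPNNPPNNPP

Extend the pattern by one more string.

Each term (from the third on) is the previous term followed by the one before it: term 3 = N·PP = NPP.
The next term joins NPPNNPPNPPNNPPNNPP and NPPNNPPNPPN.

NPPNNPPNPPNNPPNNPPNPPNNPPNPPN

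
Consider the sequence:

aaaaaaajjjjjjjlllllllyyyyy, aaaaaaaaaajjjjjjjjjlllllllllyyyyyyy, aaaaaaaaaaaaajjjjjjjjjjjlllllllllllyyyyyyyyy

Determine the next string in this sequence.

The n-th term is 3n-2 a's then 2n+1 j's then 2n+1 l's then 2n-1 y's, where the shown terms are n = 3, 4, 5.
At n = 6 the blocks have lengths 16, 13, 13, 11.

aaaaaaaaaaaaaaaajjjjjjjjjjjjjlllllllllllllyyyyyyyyyyy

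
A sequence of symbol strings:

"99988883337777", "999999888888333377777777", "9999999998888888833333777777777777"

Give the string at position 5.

Each string has the form 9^{3n} 8^{2n+2} 3^{n+2} 7^{4n} (n = 1, 2, …).
Setting n = 5 gives 15, 12, 7, 20 characters in each block.

999999999999999888888888888333333377777777777777777777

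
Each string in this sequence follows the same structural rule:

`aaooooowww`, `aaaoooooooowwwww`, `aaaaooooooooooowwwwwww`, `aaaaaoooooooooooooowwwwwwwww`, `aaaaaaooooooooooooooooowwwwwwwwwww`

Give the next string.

aaaaaaaoooooooooooooooooooowwwwwwwwwwwww

Each string has the form a^{n+1} o^{3n+2} w^{2n+1} (n = 1, 2, …).
For the next term, n = 6, so the run lengths are 7, 20, 13.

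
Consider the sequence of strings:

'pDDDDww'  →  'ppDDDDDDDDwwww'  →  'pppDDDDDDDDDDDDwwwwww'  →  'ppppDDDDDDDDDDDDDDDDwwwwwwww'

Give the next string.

Reading off run lengths: p runs 1, 2, 3, 4; D runs 4, 8, 12, 16; w runs 2, 4, 6, 8 — each is linear in n (n = 1, 2, …).
At n = 5 the blocks have lengths 5, 20, 10.

pppppDDDDDDDDDDDDDDDDDDDDwwwwwwwwww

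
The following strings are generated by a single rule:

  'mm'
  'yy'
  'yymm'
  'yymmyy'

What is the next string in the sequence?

yymmyyyymm

Each term (from the third on) is the previous term followed by the one before it: term 3 = yy·mm = yymm.
The next term joins yymmyy and yymm.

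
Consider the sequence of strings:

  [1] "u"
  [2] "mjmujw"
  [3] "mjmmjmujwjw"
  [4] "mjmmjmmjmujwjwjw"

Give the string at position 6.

Each term wraps the previous one in mjm on the left and jw on the right.
From mjmmjmmjmujwjwjw, 2 further steps: mjmmjmmjmujwjwjw → mjmmjmmjmmjmujwjwjwjw → (answer).

mjmmjmmjmmjmmjmujwjwjwjwjw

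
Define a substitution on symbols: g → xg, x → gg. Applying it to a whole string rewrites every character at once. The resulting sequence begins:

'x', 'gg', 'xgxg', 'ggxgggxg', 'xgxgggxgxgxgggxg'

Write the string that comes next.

Applying the rule to each of the 16 symbols of xgxgggxgxgxgggxg gives the pieces gg xg gg xg xg xg gg xg gg xg gg xg xg xg gg xg, which concatenate to the answer.

ggxgggxgxgxgggxgggxgggxgxgxgggxg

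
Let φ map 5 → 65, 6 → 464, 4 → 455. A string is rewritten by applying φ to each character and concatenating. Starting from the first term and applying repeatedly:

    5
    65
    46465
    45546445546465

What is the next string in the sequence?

4556565455464455455656545546445546465

Applying the rule to each of the 14 symbols of 45546445546465 gives the pieces 455 65 65 455 464 455 455 65 65 455 464 455 464 65, which concatenate to the answer.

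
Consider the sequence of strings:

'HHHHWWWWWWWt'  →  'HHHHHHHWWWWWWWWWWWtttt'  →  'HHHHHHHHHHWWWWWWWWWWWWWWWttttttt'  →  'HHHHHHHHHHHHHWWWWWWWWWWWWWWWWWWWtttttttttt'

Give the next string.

Reading off run lengths: H runs 4, 7, 10, 13; W runs 7, 11, 15, 19; t runs 1, 4, 7, 10 — each is linear in n (n = 1, 2, …).
Setting n = 5 gives 16, 23, 13 characters in each block.

HHHHHHHHHHHHHHHHWWWWWWWWWWWWWWWWWWWWWWWttttttttttttt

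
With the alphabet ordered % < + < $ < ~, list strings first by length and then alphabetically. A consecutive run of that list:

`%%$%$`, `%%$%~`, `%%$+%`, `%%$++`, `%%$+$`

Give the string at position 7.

%%$$%

Advancing 2 positions from %%$+$ through %%$+$ → %%$+~ reaches term 7.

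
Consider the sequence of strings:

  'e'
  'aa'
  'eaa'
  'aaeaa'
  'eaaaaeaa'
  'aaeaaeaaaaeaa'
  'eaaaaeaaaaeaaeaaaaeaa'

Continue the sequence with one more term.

Each term (from the third on) is the two preceding terms concatenated in order: term 3 = e·aa = eaa.
The next term joins aaeaaeaaaaeaa and eaaaaeaaaaeaaeaaaaeaa.

aaeaaeaaaaeaaeaaaaeaaaaeaaeaaaaeaa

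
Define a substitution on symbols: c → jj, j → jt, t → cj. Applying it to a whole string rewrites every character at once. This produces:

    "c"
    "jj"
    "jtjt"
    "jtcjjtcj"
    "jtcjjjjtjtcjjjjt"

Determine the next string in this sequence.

φ(jtcjjjjtjtcjjjjt) expands symbol-by-symbol to jt cj jj jt jt jt jt cj jt cj jj jt jt jt jt cj; joining the 16 pieces gives the next term.

jtcjjjjtjtjtjtcjjtcjjjjtjtjtjtcj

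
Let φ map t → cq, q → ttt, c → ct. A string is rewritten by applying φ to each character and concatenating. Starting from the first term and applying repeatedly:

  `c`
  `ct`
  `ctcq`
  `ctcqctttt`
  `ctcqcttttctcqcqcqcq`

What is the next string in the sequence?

ctcqcttttctcqcqcqcqctcqcttttcttttcttttctttt

Replace each of the 19 characters of ctcqcttttctcqcqcqcq in place — ct cq ct ttt ct cq cq cq cq ct cq ct ttt ct ttt ct ttt ct ttt — and concatenate.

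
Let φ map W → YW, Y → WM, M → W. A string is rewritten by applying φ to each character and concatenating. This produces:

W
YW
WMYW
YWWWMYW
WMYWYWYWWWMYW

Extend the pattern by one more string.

φ(WMYWYWYWWWMYW) expands symbol-by-symbol to YW W WM YW WM YW WM YW YW YW W WM YW; joining the 13 pieces gives the next term.

YWWWMYWWMYWWMYWYWYWWWMYW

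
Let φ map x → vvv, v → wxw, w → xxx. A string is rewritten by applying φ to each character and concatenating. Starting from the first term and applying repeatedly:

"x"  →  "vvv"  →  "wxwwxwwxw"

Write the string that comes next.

xxxvvvxxxxxxvvvxxxxxxvvvxxx

Rewriting each symbol of wxwwxwwxw: w→xxx, x→vvv, w→xxx, w→xxx, x→vvv, w→xxx, w→xxx, x→vvv, w→xxx, which concatenates to xxx vvv xxx xxx vvv xxx xxx vvv xxx.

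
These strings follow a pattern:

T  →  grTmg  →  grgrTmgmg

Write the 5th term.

grgrgrgrTmgmgmgmg

s(k+1) = gr·s(k)·mg, so each term gains gr as a prefix and mg as a suffix.
From grgrTmgmg, 2 further steps: grgrTmgmg → grgrgrTmgmgmg → (answer).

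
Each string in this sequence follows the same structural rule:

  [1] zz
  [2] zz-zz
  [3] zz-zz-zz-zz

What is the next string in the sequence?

zz-zz-zz-zz-zz-zz-zz-zz

s(k+1) = s(k)·-·s(k) — each term doubles the last with '-' between the halves.
One more doubling of zz-zz-zz-zz gives the answer.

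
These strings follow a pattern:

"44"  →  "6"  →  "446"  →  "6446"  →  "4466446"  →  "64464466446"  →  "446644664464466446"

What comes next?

This is a Fibonacci-style word recurrence s(k) = s(k−2)·s(k−1): e.g. 44·6 = 446.
Continuing: 64464466446 · 446644664464466446 gives term 8.

64464466446446644664464466446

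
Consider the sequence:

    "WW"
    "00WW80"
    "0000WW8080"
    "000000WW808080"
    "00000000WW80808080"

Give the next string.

Each term wraps the previous one in 00 on the left and 80 on the right.
So the next term is 00·00000000WW80808080·80.

0000000000WW8080808080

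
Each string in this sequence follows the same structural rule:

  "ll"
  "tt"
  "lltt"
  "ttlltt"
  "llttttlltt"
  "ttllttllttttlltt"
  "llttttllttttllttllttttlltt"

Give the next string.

Each term (from the third on) is the two preceding terms concatenated in order: term 3 = ll·tt = lltt.
The next term joins ttllttllttttlltt and llttttllttttllttllttttlltt.

ttllttllttttllttllttttllttttllttllttttlltt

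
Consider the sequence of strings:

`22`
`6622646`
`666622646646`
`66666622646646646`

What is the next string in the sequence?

s(k+1) = 66·s(k)·646, so each term gains 66 as a prefix and 646 as a suffix.
So the next term is 66·66666622646646646·646.

6666666622646646646646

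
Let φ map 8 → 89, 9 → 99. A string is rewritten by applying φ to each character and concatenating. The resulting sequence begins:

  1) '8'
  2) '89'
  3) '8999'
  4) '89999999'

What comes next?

Apply φ to 89999999 symbol by symbol: 8→89, 9→99, 9→99, 9→99, 9→99, 9→99, 9→99, 9→99; joined: 89 99 99 99 99 99 99 99.

8999999999999999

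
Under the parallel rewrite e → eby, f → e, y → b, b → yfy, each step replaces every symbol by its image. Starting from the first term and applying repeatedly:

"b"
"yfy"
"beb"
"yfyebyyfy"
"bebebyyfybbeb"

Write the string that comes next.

Replace each of the 13 characters of bebebyyfybbeb in place — yfy eby yfy eby yfy b b e b yfy yfy eby yfy — and concatenate.

yfyebyyfyebyyfybbebyfyyfyebyyfy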